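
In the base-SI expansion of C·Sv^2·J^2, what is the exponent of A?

1

C = s·A.
Sv = m²·s⁻².
So Sv² = m⁴·s⁻⁴.
J = kg·m²·s⁻².
So J² = kg²·m⁴·s⁻⁴.
Combining: C·Sv²·J² = (s·A) · (m⁴·s⁻⁴) · (kg²·m⁴·s⁻⁴) = kg²·m⁸·s⁻⁷·A.
The exponent of A is 1.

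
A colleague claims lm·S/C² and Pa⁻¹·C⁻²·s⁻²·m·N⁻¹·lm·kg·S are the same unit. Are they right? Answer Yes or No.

No

Left side:
  lm = cd·sr = cd (luminous flux; sr is dimensionless).
  S = 1/Ω (conductance is reciprocal resistance),
      = kg⁻¹·m⁻²·s³·A².
  C = A·s = s·A (charge = current × time).
  So C⁻² = s⁻²·A⁻².
  Combining: lm·S·C⁻² = cd · (kg⁻¹·m⁻²·s³·A²) · (s⁻²·A⁻²) = kg⁻¹·m⁻²·s·cd.
Right side:
  Pa = kg·m⁻¹·s⁻².
  So Pa⁻¹ = kg⁻¹·m·s².
  C = s·A.
  So C⁻² = s⁻²·A⁻².
  N = kg·m·s⁻².
  So N⁻¹ = kg⁻¹·m⁻¹·s².
  lm = cd.
  S = kg⁻¹·m⁻²·s³·A².
  Combining: Pa⁻¹·C⁻²·s⁻²·m·N⁻¹·lm·kg·S = (kg⁻¹·m·s²) · (s⁻²·A⁻²) · s⁻² · m · (kg⁻¹·m⁻¹·s²) · cd · kg · (kg⁻¹·m⁻²·s³·A²) = kg⁻²·m⁻¹·s³·cd.
Left is kg⁻¹·m⁻²·s·cd; right is kg⁻²·m⁻¹·s³·cd — different.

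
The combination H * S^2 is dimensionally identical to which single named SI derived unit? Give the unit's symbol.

F

H = Wb/A (inductance = flux per current),
    = kg·m²·s⁻²·A⁻².
S = 1/Ω (conductance is reciprocal resistance),
    = kg⁻¹·m⁻²·s³·A².
So S² = kg⁻²·m⁻⁴·s⁶·A⁴.
Combining: H·S² = (kg·m²·s⁻²·A⁻²) · (kg⁻²·m⁻⁴·s⁶·A⁴) = kg⁻¹·m⁻²·s⁴·A².
kg⁻¹·m⁻²·s⁴·A² is the base-SI form of the farad.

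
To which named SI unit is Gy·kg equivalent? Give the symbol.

J

Gy = J/kg (absorbed dose = energy per mass),
    = m²·s⁻².
Combining: Gy·kg = (m²·s⁻²) · kg = kg·m²·s⁻².
kg·m²·s⁻² is the base-SI form of the joule.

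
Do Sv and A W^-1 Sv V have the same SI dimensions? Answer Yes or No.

Yes

Left side:
  Sv = m²·s⁻².
Right side:
  W = kg·m²·s⁻³.
  So W⁻¹ = kg⁻¹·m⁻²·s³.
  Sv = m²·s⁻².
  V = kg·m²·s⁻³·A⁻¹.
  Combining: A·W⁻¹·Sv·V = A · (kg⁻¹·m⁻²·s³) · (m²·s⁻²) · (kg·m²·s⁻³·A⁻¹) = m²·s⁻².
Both reduce to m²·s⁻².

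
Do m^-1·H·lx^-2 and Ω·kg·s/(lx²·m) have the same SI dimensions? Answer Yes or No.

Left side:
  H = kg·m²·s⁻²·A⁻².
  lx = m⁻²·cd.
  So lx⁻² = m⁴·cd⁻².
  Combining: m⁻¹·H·lx⁻² = m⁻¹ · (kg·m²·s⁻²·A⁻²) · (m⁴·cd⁻²) = kg·m⁵·s⁻²·A⁻²·cd⁻².
Right side:
  Ω = kg·m²·s⁻³·A⁻².
  lx = m⁻²·cd.
  So lx⁻² = m⁴·cd⁻².
  Combining: Ω·kg·lx⁻²·s·m⁻¹ = (kg·m²·s⁻³·A⁻²) · kg · (m⁴·cd⁻²) · s · m⁻¹ = kg²·m⁵·s⁻²·A⁻²·cd⁻².
Left is kg·m⁵·s⁻²·A⁻²·cd⁻²; right is kg²·m⁵·s⁻²·A⁻²·cd⁻² — different.

No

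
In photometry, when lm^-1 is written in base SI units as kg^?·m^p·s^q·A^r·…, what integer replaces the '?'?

lm = cd·sr = cd (luminous flux; sr is dimensionless).
So lm⁻¹ = cd⁻¹.
The exponent of kg is 0.

0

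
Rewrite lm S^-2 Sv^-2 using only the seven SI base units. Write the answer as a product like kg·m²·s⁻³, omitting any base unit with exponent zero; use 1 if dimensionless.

kg²·s⁻²·A⁻⁴·cd

lm = cd·sr = cd (luminous flux; sr is dimensionless).
S = 1/Ω (conductance is reciprocal resistance),
    = kg⁻¹·m⁻²·s³·A².
So S⁻² = kg²·m⁴·s⁻⁶·A⁻⁴.
Sv = J/kg (equivalent dose = energy per mass),
    = m²·s⁻².
So Sv⁻² = m⁻⁴·s⁴.
Combining: lm·S⁻²·Sv⁻² = cd · (kg²·m⁴·s⁻⁶·A⁻⁴) · (m⁻⁴·s⁴) = kg²·s⁻²·A⁻⁴·cd.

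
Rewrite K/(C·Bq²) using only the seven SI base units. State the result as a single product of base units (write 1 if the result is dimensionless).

s·A⁻¹·K

C = A·s = s·A (charge = current × time).
So C⁻¹ = s⁻¹·A⁻¹.
Bq = 1/s = s⁻¹ (activity is decays per second).
So Bq⁻² = s².
Combining: C⁻¹·Bq⁻²·K = (s⁻¹·A⁻¹) · s² · K = s·A⁻¹·K.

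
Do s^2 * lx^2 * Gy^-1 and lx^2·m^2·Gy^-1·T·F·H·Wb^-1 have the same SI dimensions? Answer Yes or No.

Left side:
  lx = lm/m² (illuminance = luminous flux per area),
      = m⁻²·cd.
  So lx² = m⁻⁴·cd².
  Gy = J/kg (absorbed dose = energy per mass),
      = m²·s⁻².
  So Gy⁻¹ = m⁻²·s².
  Combining: s²·lx²·Gy⁻¹ = s² · (m⁻⁴·cd²) · (m⁻²·s²) = m⁻⁶·s⁴·cd².
Right side:
  lx = lm/m² (illuminance = luminous flux per area),
      = m⁻²·cd.
  So lx² = m⁻⁴·cd².
  Gy = J/kg (absorbed dose = energy per mass),
      = m²·s⁻².
  So Gy⁻¹ = m⁻²·s².
  T = Wb/m² (flux density = flux per area),
      = kg·s⁻²·A⁻¹.
  F = C/V (capacitance = charge per voltage),
      = A·s/(kg·m²·s⁻³·A⁻¹) (substituting C and V),
      = kg⁻¹·m⁻²·s⁴·A².
  H = Wb/A (inductance = flux per current),
      = kg·m²·s⁻²·A⁻².
  Wb = V·s (flux: a volt is a weber per second),
      = kg·m²·s⁻²·A⁻¹.
  So Wb⁻¹ = kg⁻¹·m⁻²·s²·A.
  Combining: lx²·m²·Gy⁻¹·T·F·H·Wb⁻¹ = (m⁻⁴·cd²) · m² · (m⁻²·s²) · (kg·s⁻²·A⁻¹) · (kg⁻¹·m⁻²·s⁴·A²) · (kg·m²·s⁻²·A⁻²) · (kg⁻¹·m⁻²·s²·A) = m⁻⁶·s⁴·cd².
Both reduce to m⁻⁶·s⁴·cd².

Yes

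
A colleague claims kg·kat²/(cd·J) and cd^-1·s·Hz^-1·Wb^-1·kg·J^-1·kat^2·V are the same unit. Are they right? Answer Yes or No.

No

Left side:
  kat = mol/s = s⁻¹·mol (catalytic activity).
  So kat² = s⁻²·mol².
  J = N·m (work = force × distance),
      = kg·m²·s⁻².
  So J⁻¹ = kg⁻¹·m⁻²·s².
  Combining: kg·kat²·cd⁻¹·J⁻¹ = kg · (s⁻²·mol²) · cd⁻¹ · (kg⁻¹·m⁻²·s²) = m⁻²·mol²·cd⁻¹.
Right side:
  Hz = 1/s = s⁻¹ (frequency is cycles per second).
  So Hz⁻¹ = s.
  Wb = V·s (flux: a volt is a weber per second),
      = kg·m²·s⁻²·A⁻¹.
  So Wb⁻¹ = kg⁻¹·m⁻²·s²·A.
  J = N·m (work = force × distance),
      = kg·m²·s⁻².
  So J⁻¹ = kg⁻¹·m⁻²·s².
  kat = mol/s = s⁻¹·mol (catalytic activity).
  So kat² = s⁻²·mol².
  V = W/A (potential = power per current),
      = kg·m²·s⁻³·A⁻¹.
  Combining: cd⁻¹·s·Hz⁻¹·Wb⁻¹·kg·J⁻¹·kat²·V = cd⁻¹ · s · s · (kg⁻¹·m⁻²·s²·A) · kg · (kg⁻¹·m⁻²·s²) · (s⁻²·mol²) · (kg·m²·s⁻³·A⁻¹) = m⁻²·s·mol²·cd⁻¹.
Left is m⁻²·mol²·cd⁻¹; right is m⁻²·s·mol²·cd⁻¹ — different.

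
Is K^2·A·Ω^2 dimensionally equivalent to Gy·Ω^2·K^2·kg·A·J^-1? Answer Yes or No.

Yes

Left side:
  Ω = V/A (resistance = voltage per current),
      = kg·m²·s⁻³·A⁻².
  So Ω² = kg²·m⁴·s⁻⁶·A⁻⁴.
  Combining: K²·A·Ω² = K² · A · (kg²·m⁴·s⁻⁶·A⁻⁴) = kg²·m⁴·s⁻⁶·A⁻³·K².
Right side:
  Gy = J/kg (absorbed dose = energy per mass),
      = m²·s⁻².
  Ω = V/A (resistance = voltage per current),
      = kg·m²·s⁻³·A⁻².
  So Ω² = kg²·m⁴·s⁻⁶·A⁻⁴.
  J = N·m (work = force × distance),
      = kg·m²·s⁻².
  So J⁻¹ = kg⁻¹·m⁻²·s².
  Combining: Gy·Ω²·K²·kg·A·J⁻¹ = (m²·s⁻²) · (kg²·m⁴·s⁻⁶·A⁻⁴) · K² · kg · A · (kg⁻¹·m⁻²·s²) = kg²·m⁴·s⁻⁶·A⁻³·K².
Both reduce to kg²·m⁴·s⁻⁶·A⁻³·K².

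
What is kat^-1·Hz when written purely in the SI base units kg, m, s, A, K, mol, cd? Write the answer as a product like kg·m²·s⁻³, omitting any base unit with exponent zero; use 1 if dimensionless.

kat = mol/s = s⁻¹·mol (catalytic activity).
So kat⁻¹ = s·mol⁻¹.
Hz = 1/s = s⁻¹ (frequency is cycles per second).
Combining: kat⁻¹·Hz = (s·mol⁻¹) · s⁻¹ = mol⁻¹.

mol⁻¹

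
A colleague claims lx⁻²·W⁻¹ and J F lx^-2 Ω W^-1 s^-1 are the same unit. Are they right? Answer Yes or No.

No

Left side:
  lx = lm/m² (illuminance = luminous flux per area),
      = m⁻²·cd.
  So lx⁻² = m⁴·cd⁻².
  W = J/s (power = energy per time),
      = kg·m²·s⁻³.
  So W⁻¹ = kg⁻¹·m⁻²·s³.
  Combining: lx⁻²·W⁻¹ = (m⁴·cd⁻²) · (kg⁻¹·m⁻²·s³) = kg⁻¹·m²·s³·cd⁻².
Right side:
  J = kg·m²·s⁻².
  F = kg⁻¹·m⁻²·s⁴·A².
  lx = m⁻²·cd.
  So lx⁻² = m⁴·cd⁻².
  Ω = kg·m²·s⁻³·A⁻².
  W = kg·m²·s⁻³.
  So W⁻¹ = kg⁻¹·m⁻²·s³.
  Combining: J·F·lx⁻²·Ω·W⁻¹·s⁻¹ = (kg·m²·s⁻²) · (kg⁻¹·m⁻²·s⁴·A²) · (m⁴·cd⁻²) · (kg·m²·s⁻³·A⁻²) · (kg⁻¹·m⁻²·s³) · s⁻¹ = m⁴·s·cd⁻².
Left is kg⁻¹·m²·s³·cd⁻²; right is m⁴·s·cd⁻² — different.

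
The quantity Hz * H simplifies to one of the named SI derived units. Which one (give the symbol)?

Ω

Hz = 1/s = s⁻¹ (frequency is cycles per second).
H = Wb/A (inductance = flux per current),
    = kg·m²·s⁻²·A⁻².
Combining: Hz·H = s⁻¹ · (kg·m²·s⁻²·A⁻²) = kg·m²·s⁻³·A⁻².
kg·m²·s⁻³·A⁻² is the base-SI form of the ohm.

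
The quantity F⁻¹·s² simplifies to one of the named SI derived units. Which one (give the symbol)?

H

F = kg⁻¹·m⁻²·s⁴·A².
So F⁻¹ = kg·m²·s⁻⁴·A⁻².
Combining: F⁻¹·s² = (kg·m²·s⁻⁴·A⁻²) · s² = kg·m²·s⁻²·A⁻².
kg·m²·s⁻²·A⁻² is the base-SI form of the henry.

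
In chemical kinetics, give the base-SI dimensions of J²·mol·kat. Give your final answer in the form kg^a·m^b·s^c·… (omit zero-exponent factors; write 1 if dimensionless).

kg²·m⁴·s⁻⁵·mol²

J = N·m (work = force × distance),
    = kg·m²·s⁻².
So J² = kg²·m⁴·s⁻⁴.
kat = mol/s = s⁻¹·mol (catalytic activity).
Combining: J²·mol·kat = (kg²·m⁴·s⁻⁴) · mol · (s⁻¹·mol) = kg²·m⁴·s⁻⁵·mol².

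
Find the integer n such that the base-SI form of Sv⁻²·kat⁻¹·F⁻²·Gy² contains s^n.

-7

Sv = m²·s⁻².
So Sv⁻² = m⁻⁴·s⁴.
kat = s⁻¹·mol.
So kat⁻¹ = s·mol⁻¹.
F = kg⁻¹·m⁻²·s⁴·A².
So F⁻² = kg²·m⁴·s⁻⁸·A⁻⁴.
Gy = m²·s⁻².
So Gy² = m⁴·s⁻⁴.
Combining: Sv⁻²·kat⁻¹·F⁻²·Gy² = (m⁻⁴·s⁴) · (s·mol⁻¹) · (kg²·m⁴·s⁻⁸·A⁻⁴) · (m⁴·s⁻⁴) = kg²·m⁴·s⁻⁷·A⁻⁴·mol⁻¹.
The exponent of s is -7.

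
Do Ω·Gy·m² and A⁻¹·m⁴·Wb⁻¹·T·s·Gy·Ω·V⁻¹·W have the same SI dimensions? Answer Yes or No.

Left side:
  Ω = V/A (resistance = voltage per current),
      = kg·m²·s⁻³·A⁻².
  Gy = J/kg (absorbed dose = energy per mass),
      = m²·s⁻².
  Combining: Ω·Gy·m² = (kg·m²·s⁻³·A⁻²) · (m²·s⁻²) · m² = kg·m⁶·s⁻⁵·A⁻².
Right side:
  Wb = V·s (flux: a volt is a weber per second),
      = kg·m²·s⁻²·A⁻¹.
  So Wb⁻¹ = kg⁻¹·m⁻²·s²·A.
  T = Wb/m² (flux density = flux per area),
      = kg·s⁻²·A⁻¹.
  Gy = J/kg (absorbed dose = energy per mass),
      = m²·s⁻².
  Ω = V/A (resistance = voltage per current),
      = kg·m²·s⁻³·A⁻².
  V = W/A (potential = power per current),
      = kg·m²·s⁻³·A⁻¹.
  So V⁻¹ = kg⁻¹·m⁻²·s³·A.
  W = J/s (power = energy per time),
      = kg·m²·s⁻³.
  Combining: A⁻¹·m⁴·Wb⁻¹·T·s·Gy·Ω·V⁻¹·W = A⁻¹ · m⁴ · (kg⁻¹·m⁻²·s²·A) · (kg·s⁻²·A⁻¹) · s · (m²·s⁻²) · (kg·m²·s⁻³·A⁻²) · (kg⁻¹·m⁻²·s³·A) · (kg·m²·s⁻³) = kg·m⁶·s⁻⁴·A⁻².
Left is kg·m⁶·s⁻⁵·A⁻²; right is kg·m⁶·s⁻⁴·A⁻² — different.

No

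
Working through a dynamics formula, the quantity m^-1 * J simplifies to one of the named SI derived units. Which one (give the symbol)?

J = N·m (work = force × distance),
    = kg·m²·s⁻².
Combining: m⁻¹·J = m⁻¹ · (kg·m²·s⁻²) = kg·m·s⁻².
kg·m·s⁻² is the base-SI form of the newton.

N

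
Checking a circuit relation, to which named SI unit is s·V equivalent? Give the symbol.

Wb

V = W/A (potential = power per current),
    = kg·m²·s⁻³·A⁻¹.
Combining: s·V = s · (kg·m²·s⁻³·A⁻¹) = kg·m²·s⁻²·A⁻¹.
kg·m²·s⁻²·A⁻¹ is the base-SI form of the weber.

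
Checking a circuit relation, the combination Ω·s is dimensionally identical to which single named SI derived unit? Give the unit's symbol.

Ω = V/A (resistance = voltage per current),
    = kg·m²·s⁻³·A⁻².
Combining: Ω·s = (kg·m²·s⁻³·A⁻²) · s = kg·m²·s⁻²·A⁻².
kg·m²·s⁻²·A⁻² is the base-SI form of the henry.

H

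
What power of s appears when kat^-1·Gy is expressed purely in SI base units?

-1

kat = mol/s = s⁻¹·mol (catalytic activity).
So kat⁻¹ = s·mol⁻¹.
Gy = J/kg (absorbed dose = energy per mass),
    = m²·s⁻².
Combining: kat⁻¹·Gy = (s·mol⁻¹) · (m²·s⁻²) = m²·s⁻¹·mol⁻¹.
The exponent of s is -1.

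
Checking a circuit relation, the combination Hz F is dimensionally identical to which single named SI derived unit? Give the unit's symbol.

Hz = s⁻¹.
F = kg⁻¹·m⁻²·s⁴·A².
Combining: Hz·F = s⁻¹ · (kg⁻¹·m⁻²·s⁴·A²) = kg⁻¹·m⁻²·s³·A².
kg⁻¹·m⁻²·s³·A² is the base-SI form of the siemens.

S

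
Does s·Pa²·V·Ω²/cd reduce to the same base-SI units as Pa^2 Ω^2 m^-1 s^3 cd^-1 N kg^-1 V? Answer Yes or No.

Left side:
  Pa = N/m² (pressure = force per area),
      = kg·m⁻¹·s⁻².
  So Pa² = kg²·m⁻²·s⁻⁴.
  V = W/A (potential = power per current),
      = kg·m²·s⁻³·A⁻¹.
  Ω = V/A (resistance = voltage per current),
      = kg·m²·s⁻³·A⁻².
  So Ω² = kg²·m⁴·s⁻⁶·A⁻⁴.
  Combining: s·Pa²·V·cd⁻¹·Ω² = s · (kg²·m⁻²·s⁻⁴) · (kg·m²·s⁻³·A⁻¹) · cd⁻¹ · (kg²·m⁴·s⁻⁶·A⁻⁴) = kg⁵·m⁴·s⁻¹²·A⁻⁵·cd⁻¹.
Right side:
  Pa = kg·m⁻¹·s⁻².
  So Pa² = kg²·m⁻²·s⁻⁴.
  Ω = kg·m²·s⁻³·A⁻².
  So Ω² = kg²·m⁴·s⁻⁶·A⁻⁴.
  N = kg·m·s⁻².
  V = kg·m²·s⁻³·A⁻¹.
  Combining: Pa²·Ω²·m⁻¹·s³·cd⁻¹·N·kg⁻¹·V = (kg²·m⁻²·s⁻⁴) · (kg²·m⁴·s⁻⁶·A⁻⁴) · m⁻¹ · s³ · cd⁻¹ · (kg·m·s⁻²) · kg⁻¹ · (kg·m²·s⁻³·A⁻¹) = kg⁵·m⁴·s⁻¹²·A⁻⁵·cd⁻¹.
Both reduce to kg⁵·m⁴·s⁻¹²·A⁻⁵·cd⁻¹.

Yes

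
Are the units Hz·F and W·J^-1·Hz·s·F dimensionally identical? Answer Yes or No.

Yes

Left side:
  Hz = 1/s = s⁻¹ (frequency is cycles per second).
  F = C/V (capacitance = charge per voltage),
      = A·s/(kg·m²·s⁻³·A⁻¹) (substituting C and V),
      = kg⁻¹·m⁻²·s⁴·A².
  Combining: Hz·F = s⁻¹ · (kg⁻¹·m⁻²·s⁴·A²) = kg⁻¹·m⁻²·s³·A².
Right side:
  W = J/s (power = energy per time),
      = kg·m²·s⁻³.
  J = N·m (work = force × distance),
      = kg·m²·s⁻².
  So J⁻¹ = kg⁻¹·m⁻²·s².
  Hz = 1/s = s⁻¹ (frequency is cycles per second).
  F = C/V (capacitance = charge per voltage),
      = A·s/(kg·m²·s⁻³·A⁻¹) (substituting C and V),
      = kg⁻¹·m⁻²·s⁴·A².
  Combining: W·J⁻¹·Hz·s·F = (kg·m²·s⁻³) · (kg⁻¹·m⁻²·s²) · s⁻¹ · s · (kg⁻¹·m⁻²·s⁴·A²) = kg⁻¹·m⁻²·s³·A².
Both reduce to kg⁻¹·m⁻²·s³·A².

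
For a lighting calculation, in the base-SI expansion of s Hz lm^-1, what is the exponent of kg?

0

Hz = 1/s = s⁻¹ (frequency is cycles per second).
lm = cd·sr = cd (luminous flux; sr is dimensionless).
So lm⁻¹ = cd⁻¹.
Combining: s·Hz·lm⁻¹ = s · s⁻¹ · cd⁻¹ = cd⁻¹.
The exponent of kg is 0.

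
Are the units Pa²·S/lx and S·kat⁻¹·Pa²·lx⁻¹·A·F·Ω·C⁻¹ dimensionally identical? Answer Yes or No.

No

Left side:
  Pa = N/m² (pressure = force per area),
      = kg·m⁻¹·s⁻².
  So Pa² = kg²·m⁻²·s⁻⁴.
  S = 1/Ω (conductance is reciprocal resistance),
      = kg⁻¹·m⁻²·s³·A².
  lx = lm/m² (illuminance = luminous flux per area),
      = m⁻²·cd.
  So lx⁻¹ = m²·cd⁻¹.
  Combining: Pa²·S·lx⁻¹ = (kg²·m⁻²·s⁻⁴) · (kg⁻¹·m⁻²·s³·A²) · (m²·cd⁻¹) = kg·m⁻²·s⁻¹·A²·cd⁻¹.
Right side:
  S = kg⁻¹·m⁻²·s³·A².
  kat = s⁻¹·mol.
  So kat⁻¹ = s·mol⁻¹.
  Pa = kg·m⁻¹·s⁻².
  So Pa² = kg²·m⁻²·s⁻⁴.
  lx = m⁻²·cd.
  So lx⁻¹ = m²·cd⁻¹.
  F = kg⁻¹·m⁻²·s⁴·A².
  Ω = kg·m²·s⁻³·A⁻².
  C = s·A.
  So C⁻¹ = s⁻¹·A⁻¹.
  Combining: S·kat⁻¹·Pa²·lx⁻¹·A·F·Ω·C⁻¹ = (kg⁻¹·m⁻²·s³·A²) · (s·mol⁻¹) · (kg²·m⁻²·s⁻⁴) · (m²·cd⁻¹) · A · (kg⁻¹·m⁻²·s⁴·A²) · (kg·m²·s⁻³·A⁻²) · (s⁻¹·A⁻¹) = kg·m⁻²·A²·mol⁻¹·cd⁻¹.
Left is kg·m⁻²·s⁻¹·A²·cd⁻¹; right is kg·m⁻²·A²·mol⁻¹·cd⁻¹ — different.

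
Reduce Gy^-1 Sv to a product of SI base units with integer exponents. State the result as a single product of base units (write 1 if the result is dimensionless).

Gy = m²·s⁻².
So Gy⁻¹ = m⁻²·s².
Sv = m²·s⁻².
Combining: Gy⁻¹·Sv = (m⁻²·s²) · (m²·s⁻²) = 1.

1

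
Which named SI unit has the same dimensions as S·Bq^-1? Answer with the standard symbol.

F

S = kg⁻¹·m⁻²·s³·A².
Bq = s⁻¹.
So Bq⁻¹ = s.
Combining: S·Bq⁻¹ = (kg⁻¹·m⁻²·s³·A²) · s = kg⁻¹·m⁻²·s⁴·A².
kg⁻¹·m⁻²·s⁴·A² is the base-SI form of the farad.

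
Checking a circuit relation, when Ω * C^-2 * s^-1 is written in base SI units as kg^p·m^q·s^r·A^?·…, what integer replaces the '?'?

Ω = kg·m²·s⁻³·A⁻².
C = s·A.
So C⁻² = s⁻²·A⁻².
Combining: Ω·C⁻²·s⁻¹ = (kg·m²·s⁻³·A⁻²) · (s⁻²·A⁻²) · s⁻¹ = kg·m²·s⁻⁶·A⁻⁴.
The exponent of A is -4.

-4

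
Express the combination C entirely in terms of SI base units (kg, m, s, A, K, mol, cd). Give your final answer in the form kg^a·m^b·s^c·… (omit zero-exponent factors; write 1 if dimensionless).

C = s·A.

s·A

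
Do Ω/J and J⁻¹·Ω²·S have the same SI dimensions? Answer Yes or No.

Left side:
  Ω = kg·m²·s⁻³·A⁻².
  J = kg·m²·s⁻².
  So J⁻¹ = kg⁻¹·m⁻²·s².
  Combining: Ω·J⁻¹ = (kg·m²·s⁻³·A⁻²) · (kg⁻¹·m⁻²·s²) = s⁻¹·A⁻².
Right side:
  J = N·m (work = force × distance),
      = kg·m²·s⁻².
  So J⁻¹ = kg⁻¹·m⁻²·s².
  Ω = V/A (resistance = voltage per current),
      = kg·m²·s⁻³·A⁻².
  So Ω² = kg²·m⁴·s⁻⁶·A⁻⁴.
  S = 1/Ω (conductance is reciprocal resistance),
      = kg⁻¹·m⁻²·s³·A².
  Combining: J⁻¹·Ω²·S = (kg⁻¹·m⁻²·s²) · (kg²·m⁴·s⁻⁶·A⁻⁴) · (kg⁻¹·m⁻²·s³·A²) = s⁻¹·A⁻².
Both reduce to s⁻¹·A⁻².

Yes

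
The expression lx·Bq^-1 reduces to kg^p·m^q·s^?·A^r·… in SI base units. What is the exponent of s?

1

lx = m⁻²·cd.
Bq = s⁻¹.
So Bq⁻¹ = s.
Combining: lx·Bq⁻¹ = (m⁻²·cd) · s = m⁻²·s·cd.
The exponent of s is 1.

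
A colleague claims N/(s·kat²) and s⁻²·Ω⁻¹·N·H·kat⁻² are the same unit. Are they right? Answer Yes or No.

Yes

Left side:
  N = kg·m·s⁻².
  kat = s⁻¹·mol.
  So kat⁻² = s²·mol⁻².
  Combining: N·s⁻¹·kat⁻² = (kg·m·s⁻²) · s⁻¹ · (s²·mol⁻²) = kg·m·s⁻¹·mol⁻².
Right side:
  Ω = V/A (resistance = voltage per current),
      = kg·m²·s⁻³·A⁻².
  So Ω⁻¹ = kg⁻¹·m⁻²·s³·A².
  N = kg·m/s² = kg·m·s⁻² (force = mass × acceleration).
  H = Wb/A (inductance = flux per current),
      = kg·m²·s⁻²·A⁻².
  kat = mol/s = s⁻¹·mol (catalytic activity).
  So kat⁻² = s²·mol⁻².
  Combining: s⁻²·Ω⁻¹·N·H·kat⁻² = s⁻² · (kg⁻¹·m⁻²·s³·A²) · (kg·m·s⁻²) · (kg·m²·s⁻²·A⁻²) · (s²·mol⁻²) = kg·m·s⁻¹·mol⁻².
Both reduce to kg·m·s⁻¹·mol⁻².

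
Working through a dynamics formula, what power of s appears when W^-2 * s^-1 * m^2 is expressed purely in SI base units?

5

W = kg·m²·s⁻³.
So W⁻² = kg⁻²·m⁻⁴·s⁶.
Combining: W⁻²·s⁻¹·m² = (kg⁻²·m⁻⁴·s⁶) · s⁻¹ · m² = kg⁻²·m⁻²·s⁵.
The exponent of s is 5.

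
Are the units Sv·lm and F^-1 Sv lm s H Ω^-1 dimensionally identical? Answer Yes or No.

Left side:
  Sv = J/kg (equivalent dose = energy per mass),
      = m²·s⁻².
  lm = cd·sr = cd (luminous flux; sr is dimensionless).
  Combining: Sv·lm = (m²·s⁻²) · cd = m²·s⁻²·cd.
Right side:
  F = kg⁻¹·m⁻²·s⁴·A².
  So F⁻¹ = kg·m²·s⁻⁴·A⁻².
  Sv = m²·s⁻².
  lm = cd.
  H = kg·m²·s⁻²·A⁻².
  Ω = kg·m²·s⁻³·A⁻².
  So Ω⁻¹ = kg⁻¹·m⁻²·s³·A².
  Combining: F⁻¹·Sv·lm·s·H·Ω⁻¹ = (kg·m²·s⁻⁴·A⁻²) · (m²·s⁻²) · cd · s · (kg·m²·s⁻²·A⁻²) · (kg⁻¹·m⁻²·s³·A²) = kg·m⁴·s⁻⁴·A⁻²·cd.
Left is m²·s⁻²·cd; right is kg·m⁴·s⁻⁴·A⁻²·cd — different.

No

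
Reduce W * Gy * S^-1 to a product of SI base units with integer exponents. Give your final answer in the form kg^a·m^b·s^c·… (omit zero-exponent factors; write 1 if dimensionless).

W = J/s (power = energy per time),
    = kg·m²·s⁻³.
Gy = J/kg (absorbed dose = energy per mass),
    = m²·s⁻².
S = 1/Ω (conductance is reciprocal resistance),
    = kg⁻¹·m⁻²·s³·A².
So S⁻¹ = kg·m²·s⁻³·A⁻².
Combining: W·Gy·S⁻¹ = (kg·m²·s⁻³) · (m²·s⁻²) · (kg·m²·s⁻³·A⁻²) = kg²·m⁶·s⁻⁸·A⁻².

kg²·m⁶·s⁻⁸·A⁻²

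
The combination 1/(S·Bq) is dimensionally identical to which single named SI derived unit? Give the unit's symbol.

S = kg⁻¹·m⁻²·s³·A².
So S⁻¹ = kg·m²·s⁻³·A⁻².
Bq = s⁻¹.
So Bq⁻¹ = s.
Combining: S⁻¹·Bq⁻¹ = (kg·m²·s⁻³·A⁻²) · s = kg·m²·s⁻²·A⁻².
kg·m²·s⁻²·A⁻² is the base-SI form of the henry.

H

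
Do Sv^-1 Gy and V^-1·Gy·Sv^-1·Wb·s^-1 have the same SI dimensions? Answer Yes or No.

Left side:
  Sv = m²·s⁻².
  So Sv⁻¹ = m⁻²·s².
  Gy = m²·s⁻².
  Combining: Sv⁻¹·Gy = (m⁻²·s²) · (m²·s⁻²) = 1.
Right side:
  V = kg·m²·s⁻³·A⁻¹.
  So V⁻¹ = kg⁻¹·m⁻²·s³·A.
  Gy = m²·s⁻².
  Sv = m²·s⁻².
  So Sv⁻¹ = m⁻²·s².
  Wb = kg·m²·s⁻²·A⁻¹.
  Combining: V⁻¹·Gy·Sv⁻¹·Wb·s⁻¹ = (kg⁻¹·m⁻²·s³·A) · (m²·s⁻²) · (m⁻²·s²) · (kg·m²·s⁻²·A⁻¹) · s⁻¹ = 1.
Both reduce to 1.

Yes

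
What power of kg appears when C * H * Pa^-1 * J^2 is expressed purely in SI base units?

C = A·s = s·A (charge = current × time).
H = Wb/A (inductance = flux per current),
    = kg·m²·s⁻²·A⁻².
Pa = N/m² (pressure = force per area),
    = kg·m⁻¹·s⁻².
So Pa⁻¹ = kg⁻¹·m·s².
J = N·m (work = force × distance),
    = kg·m²·s⁻².
So J² = kg²·m⁴·s⁻⁴.
Combining: C·H·Pa⁻¹·J² = (s·A) · (kg·m²·s⁻²·A⁻²) · (kg⁻¹·m·s²) · (kg²·m⁴·s⁻⁴) = kg²·m⁷·s⁻³·A⁻¹.
The exponent of kg is 2.

2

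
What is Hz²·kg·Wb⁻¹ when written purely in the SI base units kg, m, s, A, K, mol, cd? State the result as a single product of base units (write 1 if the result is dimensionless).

m⁻²·A

Hz = 1/s = s⁻¹ (frequency is cycles per second).
So Hz² = s⁻².
Wb = V·s (flux: a volt is a weber per second),
    = kg·m²·s⁻²·A⁻¹.
So Wb⁻¹ = kg⁻¹·m⁻²·s²·A.
Combining: Hz²·kg·Wb⁻¹ = s⁻² · kg · (kg⁻¹·m⁻²·s²·A) = m⁻²·A.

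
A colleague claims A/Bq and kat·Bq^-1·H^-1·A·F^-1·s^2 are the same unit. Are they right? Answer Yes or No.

No

Left side:
  Bq = 1/s = s⁻¹ (activity is decays per second).
  So Bq⁻¹ = s.
  Combining: Bq⁻¹·A = s · A = s·A.
Right side:
  kat = mol/s = s⁻¹·mol (catalytic activity).
  Bq = 1/s = s⁻¹ (activity is decays per second).
  So Bq⁻¹ = s.
  H = Wb/A (inductance = flux per current),
      = kg·m²·s⁻²·A⁻².
  So H⁻¹ = kg⁻¹·m⁻²·s²·A².
  F = C/V (capacitance = charge per voltage),
      = A·s/(kg·m²·s⁻³·A⁻¹) (substituting C and V),
      = kg⁻¹·m⁻²·s⁴·A².
  So F⁻¹ = kg·m²·s⁻⁴·A⁻².
  Combining: kat·Bq⁻¹·H⁻¹·A·F⁻¹·s² = (s⁻¹·mol) · s · (kg⁻¹·m⁻²·s²·A²) · A · (kg·m²·s⁻⁴·A⁻²) · s² = A·mol.
Left is s·A; right is A·mol — different.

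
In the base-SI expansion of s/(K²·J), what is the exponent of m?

J = N·m (work = force × distance),
    = kg·m²·s⁻².
So J⁻¹ = kg⁻¹·m⁻²·s².
Combining: K⁻²·J⁻¹·s = K⁻² · (kg⁻¹·m⁻²·s²) · s = kg⁻¹·m⁻²·s³·K⁻².
The exponent of m is -2.

-2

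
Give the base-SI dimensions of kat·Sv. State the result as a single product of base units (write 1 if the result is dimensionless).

kat = mol/s = s⁻¹·mol (catalytic activity).
Sv = J/kg (equivalent dose = energy per mass),
    = m²·s⁻².
Combining: kat·Sv = (s⁻¹·mol) · (m²·s⁻²) = m²·s⁻³·mol.

m²·s⁻³·mol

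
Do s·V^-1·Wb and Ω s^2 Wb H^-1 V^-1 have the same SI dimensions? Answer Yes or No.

Left side:
  V = W/A (potential = power per current),
      = kg·m²·s⁻³·A⁻¹.
  So V⁻¹ = kg⁻¹·m⁻²·s³·A.
  Wb = V·s (flux: a volt is a weber per second),
      = kg·m²·s⁻²·A⁻¹.
  Combining: s·V⁻¹·Wb = s · (kg⁻¹·m⁻²·s³·A) · (kg·m²·s⁻²·A⁻¹) = s².
Right side:
  Ω = kg·m²·s⁻³·A⁻².
  Wb = kg·m²·s⁻²·A⁻¹.
  H = kg·m²·s⁻²·A⁻².
  So H⁻¹ = kg⁻¹·m⁻²·s²·A².
  V = kg·m²·s⁻³·A⁻¹.
  So V⁻¹ = kg⁻¹·m⁻²·s³·A.
  Combining: Ω·s²·Wb·H⁻¹·V⁻¹ = (kg·m²·s⁻³·A⁻²) · s² · (kg·m²·s⁻²·A⁻¹) · (kg⁻¹·m⁻²·s²·A²) · (kg⁻¹·m⁻²·s³·A) = s².
Both reduce to s².

Yes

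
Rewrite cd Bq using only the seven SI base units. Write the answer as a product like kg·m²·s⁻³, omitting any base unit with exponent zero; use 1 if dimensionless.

s⁻¹·cd

Bq = 1/s = s⁻¹ (activity is decays per second).
Combining: cd·Bq = cd · s⁻¹ = s⁻¹·cd.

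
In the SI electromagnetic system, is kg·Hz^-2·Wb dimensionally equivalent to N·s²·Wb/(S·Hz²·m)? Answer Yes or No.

No

Left side:
  Hz = s⁻¹.
  So Hz⁻² = s².
  Wb = kg·m²·s⁻²·A⁻¹.
  Combining: kg·Hz⁻²·Wb = kg · s² · (kg·m²·s⁻²·A⁻¹) = kg²·m²·A⁻¹.
Right side:
  S = kg⁻¹·m⁻²·s³·A².
  So S⁻¹ = kg·m²·s⁻³·A⁻².
  Hz = s⁻¹.
  So Hz⁻² = s².
  N = kg·m·s⁻².
  Wb = kg·m²·s⁻²·A⁻¹.
  Combining: S⁻¹·Hz⁻²·m⁻¹·N·s²·Wb = (kg·m²·s⁻³·A⁻²) · s² · m⁻¹ · (kg·m·s⁻²) · s² · (kg·m²·s⁻²·A⁻¹) = kg³·m⁴·s⁻³·A⁻³.
Left is kg²·m²·A⁻¹; right is kg³·m⁴·s⁻³·A⁻³ — different.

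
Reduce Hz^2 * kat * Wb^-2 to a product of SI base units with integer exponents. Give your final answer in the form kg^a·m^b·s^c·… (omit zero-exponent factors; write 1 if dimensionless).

kg⁻²·m⁻⁴·s·A²·mol

Hz = s⁻¹.
So Hz² = s⁻².
kat = s⁻¹·mol.
Wb = kg·m²·s⁻²·A⁻¹.
So Wb⁻² = kg⁻²·m⁻⁴·s⁴·A².
Combining: Hz²·kat·Wb⁻² = s⁻² · (s⁻¹·mol) · (kg⁻²·m⁻⁴·s⁴·A²) = kg⁻²·m⁻⁴·s·A²·mol.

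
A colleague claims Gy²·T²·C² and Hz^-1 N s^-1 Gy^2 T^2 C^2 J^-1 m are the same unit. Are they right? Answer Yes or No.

Yes

Left side:
  Gy = J/kg (absorbed dose = energy per mass),
      = m²·s⁻².
  So Gy² = m⁴·s⁻⁴.
  T = Wb/m² (flux density = flux per area),
      = kg·s⁻²·A⁻¹.
  So T² = kg²·s⁻⁴·A⁻².
  C = A·s = s·A (charge = current × time).
  So C² = s²·A².
  Combining: Gy²·T²·C² = (m⁴·s⁻⁴) · (kg²·s⁻⁴·A⁻²) · (s²·A²) = kg²·m⁴·s⁻⁶.
Right side:
  Hz = 1/s = s⁻¹ (frequency is cycles per second).
  So Hz⁻¹ = s.
  N = kg·m/s² = kg·m·s⁻² (force = mass × acceleration).
  Gy = J/kg (absorbed dose = energy per mass),
      = m²·s⁻².
  So Gy² = m⁴·s⁻⁴.
  T = Wb/m² (flux density = flux per area),
      = kg·s⁻²·A⁻¹.
  So T² = kg²·s⁻⁴·A⁻².
  C = A·s = s·A (charge = current × time).
  So C² = s²·A².
  J = N·m (work = force × distance),
      = kg·m²·s⁻².
  So J⁻¹ = kg⁻¹·m⁻²·s².
  Combining: Hz⁻¹·N·s⁻¹·Gy²·T²·C²·J⁻¹·m = s · (kg·m·s⁻²) · s⁻¹ · (m⁴·s⁻⁴) · (kg²·s⁻⁴·A⁻²) · (s²·A²) · (kg⁻¹·m⁻²·s²) · m = kg²·m⁴·s⁻⁶.
Both reduce to kg²·m⁴·s⁻⁶.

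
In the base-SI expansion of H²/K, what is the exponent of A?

H = Wb/A (inductance = flux per current),
    = kg·m²·s⁻²·A⁻².
So H² = kg²·m⁴·s⁻⁴·A⁻⁴.
Combining: K⁻¹·H² = K⁻¹ · (kg²·m⁴·s⁻⁴·A⁻⁴) = kg²·m⁴·s⁻⁴·A⁻⁴·K⁻¹.
The exponent of A is -4.

-4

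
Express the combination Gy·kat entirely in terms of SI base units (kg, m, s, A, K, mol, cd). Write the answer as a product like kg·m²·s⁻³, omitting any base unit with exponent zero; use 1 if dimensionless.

Gy = m²·s⁻².
kat = s⁻¹·mol.
Combining: Gy·kat = (m²·s⁻²) · (s⁻¹·mol) = m²·s⁻³·mol.

m²·s⁻³·mol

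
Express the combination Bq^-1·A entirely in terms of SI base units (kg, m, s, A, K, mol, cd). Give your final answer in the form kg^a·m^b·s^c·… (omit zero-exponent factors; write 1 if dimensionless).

Bq = 1/s = s⁻¹ (activity is decays per second).
So Bq⁻¹ = s.
Combining: Bq⁻¹·A = s · A = s·A.

s·A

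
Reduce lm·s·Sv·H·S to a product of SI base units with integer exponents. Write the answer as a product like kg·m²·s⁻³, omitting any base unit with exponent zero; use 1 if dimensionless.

lm = cd·sr = cd (luminous flux; sr is dimensionless).
Sv = J/kg (equivalent dose = energy per mass),
    = m²·s⁻².
H = Wb/A (inductance = flux per current),
    = kg·m²·s⁻²·A⁻².
S = 1/Ω (conductance is reciprocal resistance),
    = kg⁻¹·m⁻²·s³·A².
Combining: lm·s·Sv·H·S = cd · s · (m²·s⁻²) · (kg·m²·s⁻²·A⁻²) · (kg⁻¹·m⁻²·s³·A²) = m²·cd.

m²·cd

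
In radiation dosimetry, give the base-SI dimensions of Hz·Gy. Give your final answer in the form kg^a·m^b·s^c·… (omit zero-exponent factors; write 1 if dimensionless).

m²·s⁻³

Hz = s⁻¹.
Gy = m²·s⁻².
Combining: Hz·Gy = s⁻¹ · (m²·s⁻²) = m²·s⁻³.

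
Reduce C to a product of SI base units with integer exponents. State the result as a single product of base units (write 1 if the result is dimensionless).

s·A

C = A·s = s·A (charge = current × time).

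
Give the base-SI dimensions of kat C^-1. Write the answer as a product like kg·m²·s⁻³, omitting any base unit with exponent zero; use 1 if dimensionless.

s⁻²·A⁻¹·mol

kat = mol/s = s⁻¹·mol (catalytic activity).
C = A·s = s·A (charge = current × time).
So C⁻¹ = s⁻¹·A⁻¹.
Combining: kat·C⁻¹ = (s⁻¹·mol) · (s⁻¹·A⁻¹) = s⁻²·A⁻¹·mol.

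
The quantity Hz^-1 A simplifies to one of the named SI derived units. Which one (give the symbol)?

Hz = 1/s = s⁻¹ (frequency is cycles per second).
So Hz⁻¹ = s.
Combining: Hz⁻¹·A = s · A = s·A.
s·A is the base-SI form of the coulomb.

C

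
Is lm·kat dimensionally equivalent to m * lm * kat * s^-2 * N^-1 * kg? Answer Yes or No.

Yes

Left side:
  lm = cd.
  kat = s⁻¹·mol.
  Combining: lm·kat = cd · (s⁻¹·mol) = s⁻¹·mol·cd.
Right side:
  lm = cd.
  kat = s⁻¹·mol.
  N = kg·m·s⁻².
  So N⁻¹ = kg⁻¹·m⁻¹·s².
  Combining: m·lm·kat·s⁻²·N⁻¹·kg = m · cd · (s⁻¹·mol) · s⁻² · (kg⁻¹·m⁻¹·s²) · kg = s⁻¹·mol·cd.
Both reduce to s⁻¹·mol·cd.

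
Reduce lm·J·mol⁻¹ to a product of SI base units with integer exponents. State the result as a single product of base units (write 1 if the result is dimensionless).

kg·m²·s⁻²·mol⁻¹·cd

lm = cd.
J = kg·m²·s⁻².
Combining: lm·J·mol⁻¹ = cd · (kg·m²·s⁻²) · mol⁻¹ = kg·m²·s⁻²·mol⁻¹·cd.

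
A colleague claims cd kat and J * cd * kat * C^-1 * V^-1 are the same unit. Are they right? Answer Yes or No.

Left side:
  kat = s⁻¹·mol.
  Combining: cd·kat = cd · (s⁻¹·mol) = s⁻¹·mol·cd.
Right side:
  J = N·m (work = force × distance),
      = kg·m²·s⁻².
  kat = mol/s = s⁻¹·mol (catalytic activity).
  C = A·s = s·A (charge = current × time).
  So C⁻¹ = s⁻¹·A⁻¹.
  V = W/A (potential = power per current),
      = kg·m²·s⁻³·A⁻¹.
  So V⁻¹ = kg⁻¹·m⁻²·s³·A.
  Combining: J·cd·kat·C⁻¹·V⁻¹ = (kg·m²·s⁻²) · cd · (s⁻¹·mol) · (s⁻¹·A⁻¹) · (kg⁻¹·m⁻²·s³·A) = s⁻¹·mol·cd.
Both reduce to s⁻¹·mol·cd.

Yes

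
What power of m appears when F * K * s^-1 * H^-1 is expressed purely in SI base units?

-4

F = kg⁻¹·m⁻²·s⁴·A².
H = kg·m²·s⁻²·A⁻².
So H⁻¹ = kg⁻¹·m⁻²·s²·A².
Combining: F·K·s⁻¹·H⁻¹ = (kg⁻¹·m⁻²·s⁴·A²) · K · s⁻¹ · (kg⁻¹·m⁻²·s²·A²) = kg⁻²·m⁻⁴·s⁵·A⁴·K.
The exponent of m is -4.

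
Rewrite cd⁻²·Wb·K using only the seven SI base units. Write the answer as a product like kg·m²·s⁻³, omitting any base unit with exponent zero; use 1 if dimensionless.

Wb = V·s (flux: a volt is a weber per second),
    = kg·m²·s⁻²·A⁻¹.
Combining: cd⁻²·Wb·K = cd⁻² · (kg·m²·s⁻²·A⁻¹) · K = kg·m²·s⁻²·A⁻¹·K·cd⁻².

kg·m²·s⁻²·A⁻¹·K·cd⁻²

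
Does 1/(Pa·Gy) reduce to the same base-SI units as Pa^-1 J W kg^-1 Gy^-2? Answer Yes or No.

Left side:
  Pa = N/m² (pressure = force per area),
      = kg·m⁻¹·s⁻².
  So Pa⁻¹ = kg⁻¹·m·s².
  Gy = J/kg (absorbed dose = energy per mass),
      = m²·s⁻².
  So Gy⁻¹ = m⁻²·s².
  Combining: Pa⁻¹·Gy⁻¹ = (kg⁻¹·m·s²) · (m⁻²·s²) = kg⁻¹·m⁻¹·s⁴.
Right side:
  Pa = N/m² (pressure = force per area),
      = kg·m⁻¹·s⁻².
  So Pa⁻¹ = kg⁻¹·m·s².
  J = N·m (work = force × distance),
      = kg·m²·s⁻².
  W = J/s (power = energy per time),
      = kg·m²·s⁻³.
  Gy = J/kg (absorbed dose = energy per mass),
      = m²·s⁻².
  So Gy⁻² = m⁻⁴·s⁴.
  Combining: Pa⁻¹·J·W·kg⁻¹·Gy⁻² = (kg⁻¹·m·s²) · (kg·m²·s⁻²) · (kg·m²·s⁻³) · kg⁻¹ · (m⁻⁴·s⁴) = m·s.
Left is kg⁻¹·m⁻¹·s⁴; right is m·s — different.

No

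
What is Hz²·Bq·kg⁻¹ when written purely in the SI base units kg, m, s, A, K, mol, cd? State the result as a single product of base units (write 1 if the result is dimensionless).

kg⁻¹·s⁻³

Hz = s⁻¹.
So Hz² = s⁻².
Bq = s⁻¹.
Combining: Hz²·Bq·kg⁻¹ = s⁻² · s⁻¹ · kg⁻¹ = kg⁻¹·s⁻³.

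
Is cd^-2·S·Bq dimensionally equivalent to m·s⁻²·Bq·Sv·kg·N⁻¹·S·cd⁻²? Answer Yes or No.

No

Left side:
  S = 1/Ω (conductance is reciprocal resistance),
      = kg⁻¹·m⁻²·s³·A².
  Bq = 1/s = s⁻¹ (activity is decays per second).
  Combining: cd⁻²·S·Bq = cd⁻² · (kg⁻¹·m⁻²·s³·A²) · s⁻¹ = kg⁻¹·m⁻²·s²·A²·cd⁻².
Right side:
  Bq = 1/s = s⁻¹ (activity is decays per second).
  Sv = J/kg (equivalent dose = energy per mass),
      = m²·s⁻².
  N = kg·m/s² = kg·m·s⁻² (force = mass × acceleration).
  So N⁻¹ = kg⁻¹·m⁻¹·s².
  S = 1/Ω (conductance is reciprocal resistance),
      = kg⁻¹·m⁻²·s³·A².
  Combining: m·s⁻²·Bq·Sv·kg·N⁻¹·S·cd⁻² = m · s⁻² · s⁻¹ · (m²·s⁻²) · kg · (kg⁻¹·m⁻¹·s²) · (kg⁻¹·m⁻²·s³·A²) · cd⁻² = kg⁻¹·A²·cd⁻².
Left is kg⁻¹·m⁻²·s²·A²·cd⁻²; right is kg⁻¹·A²·cd⁻² — different.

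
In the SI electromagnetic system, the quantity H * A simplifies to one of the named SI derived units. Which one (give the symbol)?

Wb

H = kg·m²·s⁻²·A⁻².
Combining: H·A = (kg·m²·s⁻²·A⁻²) · A = kg·m²·s⁻²·A⁻¹.
kg·m²·s⁻²·A⁻¹ is the base-SI form of the weber.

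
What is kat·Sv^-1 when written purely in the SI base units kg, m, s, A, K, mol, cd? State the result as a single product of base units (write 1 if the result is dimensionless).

kat = mol/s = s⁻¹·mol (catalytic activity).
Sv = J/kg (equivalent dose = energy per mass),
    = m²·s⁻².
So Sv⁻¹ = m⁻²·s².
Combining: kat·Sv⁻¹ = (s⁻¹·mol) · (m⁻²·s²) = m⁻²·s·mol.

m⁻²·s·mol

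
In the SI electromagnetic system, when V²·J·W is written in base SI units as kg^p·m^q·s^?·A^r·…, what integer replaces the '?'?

V = W/A (potential = power per current),
    = kg·m²·s⁻³·A⁻¹.
So V² = kg²·m⁴·s⁻⁶·A⁻².
J = N·m (work = force × distance),
    = kg·m²·s⁻².
W = J/s (power = energy per time),
    = kg·m²·s⁻³.
Combining: V²·J·W = (kg²·m⁴·s⁻⁶·A⁻²) · (kg·m²·s⁻²) · (kg·m²·s⁻³) = kg⁴·m⁸·s⁻¹¹·A⁻².
The exponent of s is -11.

-11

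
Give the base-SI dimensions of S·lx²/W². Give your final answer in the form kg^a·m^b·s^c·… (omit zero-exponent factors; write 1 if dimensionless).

S = kg⁻¹·m⁻²·s³·A².
lx = m⁻²·cd.
So lx² = m⁻⁴·cd².
W = kg·m²·s⁻³.
So W⁻² = kg⁻²·m⁻⁴·s⁶.
Combining: S·lx²·W⁻² = (kg⁻¹·m⁻²·s³·A²) · (m⁻⁴·cd²) · (kg⁻²·m⁻⁴·s⁶) = kg⁻³·m⁻¹⁰·s⁹·A²·cd².

kg⁻³·m⁻¹⁰·s⁹·A²·cd²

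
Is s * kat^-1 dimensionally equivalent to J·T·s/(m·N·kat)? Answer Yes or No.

No

Left side:
  kat = s⁻¹·mol.
  So kat⁻¹ = s·mol⁻¹.
  Combining: s·kat⁻¹ = s · (s·mol⁻¹) = s²·mol⁻¹.
Right side:
  J = N·m (work = force × distance),
      = kg·m²·s⁻².
  N = kg·m/s² = kg·m·s⁻² (force = mass × acceleration).
  So N⁻¹ = kg⁻¹·m⁻¹·s².
  T = Wb/m² (flux density = flux per area),
      = kg·s⁻²·A⁻¹.
  kat = mol/s = s⁻¹·mol (catalytic activity).
  So kat⁻¹ = s·mol⁻¹.
  Combining: J·m⁻¹·N⁻¹·T·kat⁻¹·s = (kg·m²·s⁻²) · m⁻¹ · (kg⁻¹·m⁻¹·s²) · (kg·s⁻²·A⁻¹) · (s·mol⁻¹) · s = kg·A⁻¹·mol⁻¹.
Left is s²·mol⁻¹; right is kg·A⁻¹·mol⁻¹ — different.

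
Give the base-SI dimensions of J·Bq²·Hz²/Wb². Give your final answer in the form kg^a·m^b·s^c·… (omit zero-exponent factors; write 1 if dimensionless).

J = N·m (work = force × distance),
    = kg·m²·s⁻².
Bq = 1/s = s⁻¹ (activity is decays per second).
So Bq² = s⁻².
Wb = V·s (flux: a volt is a weber per second),
    = kg·m²·s⁻²·A⁻¹.
So Wb⁻² = kg⁻²·m⁻⁴·s⁴·A².
Hz = 1/s = s⁻¹ (frequency is cycles per second).
So Hz² = s⁻².
Combining: J·Bq²·Wb⁻²·Hz² = (kg·m²·s⁻²) · s⁻² · (kg⁻²·m⁻⁴·s⁴·A²) · s⁻² = kg⁻¹·m⁻²·s⁻²·A².

kg⁻¹·m⁻²·s⁻²·A²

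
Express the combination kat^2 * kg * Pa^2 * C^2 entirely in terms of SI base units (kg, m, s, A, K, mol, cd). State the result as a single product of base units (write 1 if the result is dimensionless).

kg³·m⁻²·s⁻⁴·A²·mol²

kat = mol/s = s⁻¹·mol (catalytic activity).
So kat² = s⁻²·mol².
Pa = N/m² (pressure = force per area),
    = kg·m⁻¹·s⁻².
So Pa² = kg²·m⁻²·s⁻⁴.
C = A·s = s·A (charge = current × time).
So C² = s²·A².
Combining: kat²·kg·Pa²·C² = (s⁻²·mol²) · kg · (kg²·m⁻²·s⁻⁴) · (s²·A²) = kg³·m⁻²·s⁻⁴·A²·mol².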